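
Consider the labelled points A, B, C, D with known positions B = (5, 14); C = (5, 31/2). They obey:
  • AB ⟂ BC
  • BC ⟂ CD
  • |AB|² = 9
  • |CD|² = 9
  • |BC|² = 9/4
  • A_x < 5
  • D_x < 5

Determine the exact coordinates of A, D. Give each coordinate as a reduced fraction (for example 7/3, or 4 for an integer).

A = (2, 14)
D = (2, 31/2)

1. A_x = 2  [[AB ⟂ BC ⇒ -3/2y+21=0] ∩ [|A−(5, 14)|²=9]]
2. A_y = 14  [[AB ⟂ BC ⇒ -3/2y+21=0] ∩ [|A−(5, 14)|²=9]]
   so A = (2, 14)
3. D_x = 2  [[BC ⟂ CD ⇒ 3/2y-93/4=0] ∩ [|D−(5, 31/2)|²=9]]
4. D_y = 31/2  [[BC ⟂ CD ⇒ 3/2y-93/4=0] ∩ [|D−(5, 31/2)|²=9]]
   so D = (2, 31/2)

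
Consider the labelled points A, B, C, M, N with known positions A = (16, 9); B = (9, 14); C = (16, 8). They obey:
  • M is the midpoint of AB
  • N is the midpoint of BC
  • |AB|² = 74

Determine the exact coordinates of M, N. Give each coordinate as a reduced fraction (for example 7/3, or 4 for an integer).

1. M_x = 25/2  [2·M = A+B = (16, 9)+(9, 14)]
2. M_y = 23/2  [2·M = A+B = (16, 9)+(9, 14)]
   so M = (25/2, 23/2)
3. N_x = 25/2  [2·N = B+C = (9, 14)+(16, 8)]
4. N_y = 11  [2·N = B+C = (9, 14)+(16, 8)]
   so N = (25/2, 11)

M = (25/2, 23/2)
N = (25/2, 11)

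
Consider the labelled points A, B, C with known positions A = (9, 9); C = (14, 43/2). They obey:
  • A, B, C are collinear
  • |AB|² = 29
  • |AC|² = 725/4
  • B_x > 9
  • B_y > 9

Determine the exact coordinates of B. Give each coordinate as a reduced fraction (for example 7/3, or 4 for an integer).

1. B_x = 11  [[A, B, C are collinear ⇒ 25/2x-5y-135/2=0] ∩ [|B−(9, 9)|²=29]]
2. B_y = 14  [[A, B, C are collinear ⇒ 25/2x-5y-135/2=0] ∩ [|B−(9, 9)|²=29]]
   so B = (11, 14)

B = (11, 14)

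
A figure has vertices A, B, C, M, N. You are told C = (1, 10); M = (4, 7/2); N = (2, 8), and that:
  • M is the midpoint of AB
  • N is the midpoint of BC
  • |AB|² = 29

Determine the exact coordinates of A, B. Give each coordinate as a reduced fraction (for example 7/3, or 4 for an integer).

A = (5, 1)
B = (3, 6)

1. B_x = 3  [B = 2·N−C = 2·(2, 8)−(1, 10)]
2. B_y = 6  [B = 2·N−C = 2·(2, 8)−(1, 10)]
   so B = (3, 6)
3. A_x = 5  [A = 2·M−B = 2·(4, 7/2)−(3, 6)]
4. A_y = 1  [A = 2·M−B = 2·(4, 7/2)−(3, 6)]
   so A = (5, 1)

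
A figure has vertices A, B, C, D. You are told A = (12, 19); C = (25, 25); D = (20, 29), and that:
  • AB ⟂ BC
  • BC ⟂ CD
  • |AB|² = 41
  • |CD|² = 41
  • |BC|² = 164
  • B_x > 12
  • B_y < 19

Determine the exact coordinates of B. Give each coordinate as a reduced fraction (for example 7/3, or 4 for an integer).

1. B_x = 17  [[BC ⟂ CD ⇒ 5x-4y-25=0] ∩ [|B−(12, 19)|²=41]]
2. B_y = 15  [[BC ⟂ CD ⇒ 5x-4y-25=0] ∩ [|B−(12, 19)|²=41]]
   so B = (17, 15)

B = (17, 15)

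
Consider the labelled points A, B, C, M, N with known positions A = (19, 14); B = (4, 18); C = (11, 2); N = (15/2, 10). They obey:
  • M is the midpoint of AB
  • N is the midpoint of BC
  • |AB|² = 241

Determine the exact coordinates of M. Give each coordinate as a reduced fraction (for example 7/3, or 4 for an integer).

1. M_x = 23/2  [2·M = A+B = (19, 14)+(4, 18)]
2. M_y = 16  [2·M = A+B = (19, 14)+(4, 18)]
   so M = (23/2, 16)

M = (23/2, 16)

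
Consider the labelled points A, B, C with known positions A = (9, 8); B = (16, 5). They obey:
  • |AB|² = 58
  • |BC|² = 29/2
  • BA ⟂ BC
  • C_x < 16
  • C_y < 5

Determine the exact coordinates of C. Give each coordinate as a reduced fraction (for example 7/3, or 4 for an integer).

C = (29/2, 3/2)

1. C_x = 29/2  [[BA ⟂ BC ⇒ -7x+3y+97=0] ∩ [|C−(16, 5)|²=29/2]]
2. C_y = 3/2  [[BA ⟂ BC ⇒ -7x+3y+97=0] ∩ [|C−(16, 5)|²=29/2]]
   so C = (29/2, 3/2)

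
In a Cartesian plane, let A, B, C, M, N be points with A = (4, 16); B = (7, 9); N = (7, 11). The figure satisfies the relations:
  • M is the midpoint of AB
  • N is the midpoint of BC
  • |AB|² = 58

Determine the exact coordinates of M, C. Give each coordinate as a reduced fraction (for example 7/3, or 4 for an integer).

1. M_x = 11/2  [2·M = A+B = (4, 16)+(7, 9)]
2. M_y = 25/2  [2·M = A+B = (4, 16)+(7, 9)]
   so M = (11/2, 25/2)
3. C_x = 7  [C = 2·N−B = 2·(7, 11)−(7, 9)]
4. C_y = 13  [C = 2·N−B = 2·(7, 11)−(7, 9)]
   so C = (7, 13)

M = (11/2, 25/2)
C = (7, 13)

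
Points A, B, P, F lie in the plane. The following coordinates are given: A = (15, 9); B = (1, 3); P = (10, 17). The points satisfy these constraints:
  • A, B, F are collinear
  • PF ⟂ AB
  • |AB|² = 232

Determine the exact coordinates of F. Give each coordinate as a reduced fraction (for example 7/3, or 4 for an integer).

F = (793/58, 489/58)

1. F_x = 793/58  [[A, B, F are collinear ⇒ 6x-14y+36=0] ∩ [PF ⟂ AB ⇒ -14x-6y+242=0]]
2. F_y = 489/58  [[A, B, F are collinear ⇒ 6x-14y+36=0] ∩ [PF ⟂ AB ⇒ -14x-6y+242=0]]
   so F = (793/58, 489/58)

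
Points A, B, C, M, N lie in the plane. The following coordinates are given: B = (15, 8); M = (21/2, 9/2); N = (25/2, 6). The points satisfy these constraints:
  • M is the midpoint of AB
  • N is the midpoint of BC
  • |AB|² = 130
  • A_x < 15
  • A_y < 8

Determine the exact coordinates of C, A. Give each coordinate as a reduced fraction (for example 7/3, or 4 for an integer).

C = (10, 4)
A = (6, 1)

1. A_x = 6  [A = 2·M−B = 2·(21/2, 9/2)−(15, 8)]
2. A_y = 1  [A = 2·M−B = 2·(21/2, 9/2)−(15, 8)]
   so A = (6, 1)
3. C_x = 10  [C = 2·N−B = 2·(25/2, 6)−(15, 8)]
4. C_y = 4  [C = 2·N−B = 2·(25/2, 6)−(15, 8)]
   so C = (10, 4)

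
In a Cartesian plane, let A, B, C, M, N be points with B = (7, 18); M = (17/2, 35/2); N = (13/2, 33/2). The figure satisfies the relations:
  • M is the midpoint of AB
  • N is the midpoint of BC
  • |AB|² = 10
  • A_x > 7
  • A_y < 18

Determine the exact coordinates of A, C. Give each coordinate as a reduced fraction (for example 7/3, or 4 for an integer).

A = (10, 17)
C = (6, 15)

1. A_x = 10  [A = 2·M−B = 2·(17/2, 35/2)−(7, 18)]
2. A_y = 17  [A = 2·M−B = 2·(17/2, 35/2)−(7, 18)]
   so A = (10, 17)
3. C_x = 6  [C = 2·N−B = 2·(13/2, 33/2)−(7, 18)]
4. C_y = 15  [C = 2·N−B = 2·(13/2, 33/2)−(7, 18)]
   so C = (6, 15)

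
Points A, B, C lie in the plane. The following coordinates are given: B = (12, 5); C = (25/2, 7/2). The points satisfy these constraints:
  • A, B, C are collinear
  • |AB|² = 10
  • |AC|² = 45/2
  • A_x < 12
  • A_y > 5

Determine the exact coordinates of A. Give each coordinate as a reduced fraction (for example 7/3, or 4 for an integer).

1. A_x = 11  [[A, B, C are collinear ⇒ 3/2x+1/2y-41/2=0] ∩ [|A−(12, 5)|²=10]]
2. A_y = 8  [[A, B, C are collinear ⇒ 3/2x+1/2y-41/2=0] ∩ [|A−(12, 5)|²=10]]
   so A = (11, 8)

A = (11, 8)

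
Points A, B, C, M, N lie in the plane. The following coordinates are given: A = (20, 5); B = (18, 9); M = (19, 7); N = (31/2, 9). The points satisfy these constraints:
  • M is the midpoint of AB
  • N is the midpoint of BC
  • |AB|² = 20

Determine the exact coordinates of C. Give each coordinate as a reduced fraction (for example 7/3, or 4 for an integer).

1. C_x = 13  [C = 2·N−B = 2·(31/2, 9)−(18, 9)]
2. C_y = 9  [C = 2·N−B = 2·(31/2, 9)−(18, 9)]
   so C = (13, 9)

C = (13, 9)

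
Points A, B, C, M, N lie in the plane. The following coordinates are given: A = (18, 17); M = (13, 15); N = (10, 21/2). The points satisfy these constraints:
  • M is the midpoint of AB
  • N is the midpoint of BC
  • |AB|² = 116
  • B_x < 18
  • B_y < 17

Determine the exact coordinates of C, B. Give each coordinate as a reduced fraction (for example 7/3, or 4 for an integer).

C = (12, 8)
B = (8, 13)

1. B_x = 8  [B = 2·M−A = 2·(13, 15)−(18, 17)]
2. B_y = 13  [B = 2·M−A = 2·(13, 15)−(18, 17)]
   so B = (8, 13)
3. C_x = 12  [C = 2·N−B = 2·(10, 21/2)−(8, 13)]
4. C_y = 8  [C = 2·N−B = 2·(10, 21/2)−(8, 13)]
   so C = (12, 8)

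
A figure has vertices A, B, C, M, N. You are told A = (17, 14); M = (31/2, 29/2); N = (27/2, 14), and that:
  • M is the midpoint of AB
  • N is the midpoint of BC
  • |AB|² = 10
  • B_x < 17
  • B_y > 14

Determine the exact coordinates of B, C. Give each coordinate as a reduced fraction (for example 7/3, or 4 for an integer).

1. B_x = 14  [B = 2·M−A = 2·(31/2, 29/2)−(17, 14)]
2. B_y = 15  [B = 2·M−A = 2·(31/2, 29/2)−(17, 14)]
   so B = (14, 15)
3. C_x = 13  [C = 2·N−B = 2·(27/2, 14)−(14, 15)]
4. C_y = 13  [C = 2·N−B = 2·(27/2, 14)−(14, 15)]
   so C = (13, 13)

B = (14, 15)
C = (13, 13)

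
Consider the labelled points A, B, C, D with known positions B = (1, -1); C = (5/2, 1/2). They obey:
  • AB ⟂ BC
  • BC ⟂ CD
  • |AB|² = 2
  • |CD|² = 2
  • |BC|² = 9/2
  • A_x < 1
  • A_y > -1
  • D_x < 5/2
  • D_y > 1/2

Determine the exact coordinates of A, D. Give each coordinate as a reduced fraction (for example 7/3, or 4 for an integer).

A = (0, 0)
D = (3/2, 3/2)

1. A_x = 0  [[AB ⟂ BC ⇒ -3/2x-3/2y=0] ∩ [|A−(1, -1)|²=2]]
2. A_y = 0  [[AB ⟂ BC ⇒ -3/2x-3/2y=0] ∩ [|A−(1, -1)|²=2]]
   so A = (0, 0)
3. D_x = 3/2  [[BC ⟂ CD ⇒ 3/2x+3/2y-9/2=0] ∩ [|D−(5/2, 1/2)|²=2]]
4. D_y = 3/2  [[BC ⟂ CD ⇒ 3/2x+3/2y-9/2=0] ∩ [|D−(5/2, 1/2)|²=2]]
   so D = (3/2, 3/2)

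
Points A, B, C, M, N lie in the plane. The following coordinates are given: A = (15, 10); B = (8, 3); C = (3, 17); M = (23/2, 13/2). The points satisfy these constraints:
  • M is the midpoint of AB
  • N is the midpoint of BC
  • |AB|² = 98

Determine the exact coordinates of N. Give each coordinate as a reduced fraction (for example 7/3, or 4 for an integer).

N = (11/2, 10)

1. N_x = 11/2  [2·N = B+C = (8, 3)+(3, 17)]
2. N_y = 10  [2·N = B+C = (8, 3)+(3, 17)]
   so N = (11/2, 10)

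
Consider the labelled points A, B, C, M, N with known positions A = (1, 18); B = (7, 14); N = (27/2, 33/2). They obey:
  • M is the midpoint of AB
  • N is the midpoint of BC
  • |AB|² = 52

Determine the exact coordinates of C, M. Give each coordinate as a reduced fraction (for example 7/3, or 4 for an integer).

1. M_x = 4  [2·M = A+B = (1, 18)+(7, 14)]
2. M_y = 16  [2·M = A+B = (1, 18)+(7, 14)]
   so M = (4, 16)
3. C_x = 20  [C = 2·N−B = 2·(27/2, 33/2)−(7, 14)]
4. C_y = 19  [C = 2·N−B = 2·(27/2, 33/2)−(7, 14)]
   so C = (20, 19)

C = (20, 19)
M = (4, 16)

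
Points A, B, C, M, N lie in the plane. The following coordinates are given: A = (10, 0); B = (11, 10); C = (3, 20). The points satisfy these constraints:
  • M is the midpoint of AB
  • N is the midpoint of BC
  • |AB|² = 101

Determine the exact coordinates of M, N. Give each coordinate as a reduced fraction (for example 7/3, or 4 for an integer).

1. M_x = 21/2  [2·M = A+B = (10, 0)+(11, 10)]
2. M_y = 5  [2·M = A+B = (10, 0)+(11, 10)]
   so M = (21/2, 5)
3. N_x = 7  [2·N = B+C = (11, 10)+(3, 20)]
4. N_y = 15  [2·N = B+C = (11, 10)+(3, 20)]
   so N = (7, 15)

M = (21/2, 5)
N = (7, 15)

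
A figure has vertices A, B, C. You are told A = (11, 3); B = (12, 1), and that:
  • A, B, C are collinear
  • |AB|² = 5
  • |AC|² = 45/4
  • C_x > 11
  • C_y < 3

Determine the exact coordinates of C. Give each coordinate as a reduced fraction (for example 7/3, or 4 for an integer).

C = (25/2, 0)

1. C_x = 25/2  [[A, B, C are collinear ⇒ 2x+1y-25=0] ∩ [|C−(11, 3)|²=45/4]]
2. C_y = 0  [[A, B, C are collinear ⇒ 2x+1y-25=0] ∩ [|C−(11, 3)|²=45/4]]
   so C = (25/2, 0)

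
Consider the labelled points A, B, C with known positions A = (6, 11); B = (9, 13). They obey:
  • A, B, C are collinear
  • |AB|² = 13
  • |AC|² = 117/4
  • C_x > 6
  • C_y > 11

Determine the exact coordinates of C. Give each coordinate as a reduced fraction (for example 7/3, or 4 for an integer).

1. C_x = 21/2  [[A, B, C are collinear ⇒ -2x+3y-21=0] ∩ [|C−(6, 11)|²=117/4]]
2. C_y = 14  [[A, B, C are collinear ⇒ -2x+3y-21=0] ∩ [|C−(6, 11)|²=117/4]]
   so C = (21/2, 14)

C = (21/2, 14)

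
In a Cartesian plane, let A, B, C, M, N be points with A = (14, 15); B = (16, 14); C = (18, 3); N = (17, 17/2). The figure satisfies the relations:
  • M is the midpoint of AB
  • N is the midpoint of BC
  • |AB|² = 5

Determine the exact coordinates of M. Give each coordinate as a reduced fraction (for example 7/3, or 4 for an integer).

M = (15, 29/2)

1. M_x = 15  [2·M = A+B = (14, 15)+(16, 14)]
2. M_y = 29/2  [2·M = A+B = (14, 15)+(16, 14)]
   so M = (15, 29/2)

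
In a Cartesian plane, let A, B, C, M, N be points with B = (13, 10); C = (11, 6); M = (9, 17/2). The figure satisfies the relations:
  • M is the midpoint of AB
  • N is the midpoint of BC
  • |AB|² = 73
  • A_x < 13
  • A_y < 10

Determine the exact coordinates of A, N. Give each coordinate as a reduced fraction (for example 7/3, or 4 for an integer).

1. A_x = 5  [A = 2·M−B = 2·(9, 17/2)−(13, 10)]
2. A_y = 7  [A = 2·M−B = 2·(9, 17/2)−(13, 10)]
   so A = (5, 7)
3. N_x = 12  [2·N = B+C = (13, 10)+(11, 6)]
4. N_y = 8  [2·N = B+C = (13, 10)+(11, 6)]
   so N = (12, 8)

A = (5, 7)
N = (12, 8)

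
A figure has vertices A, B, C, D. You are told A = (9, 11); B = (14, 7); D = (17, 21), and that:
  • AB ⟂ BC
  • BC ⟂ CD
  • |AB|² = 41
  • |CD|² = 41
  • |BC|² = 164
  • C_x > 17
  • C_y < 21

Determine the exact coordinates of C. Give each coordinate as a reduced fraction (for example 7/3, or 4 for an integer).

1. C_x = 22  [[AB ⟂ BC ⇒ 5x-4y-42=0] ∩ [|C−(17, 21)|²=41]]
2. C_y = 17  [[AB ⟂ BC ⇒ 5x-4y-42=0] ∩ [|C−(17, 21)|²=41]]
   so C = (22, 17)

C = (22, 17)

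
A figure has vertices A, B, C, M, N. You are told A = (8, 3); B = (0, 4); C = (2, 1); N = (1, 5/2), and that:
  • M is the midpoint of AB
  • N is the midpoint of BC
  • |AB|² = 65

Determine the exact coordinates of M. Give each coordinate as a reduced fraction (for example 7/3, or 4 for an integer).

M = (4, 7/2)

1. M_x = 4  [2·M = A+B = (8, 3)+(0, 4)]
2. M_y = 7/2  [2·M = A+B = (8, 3)+(0, 4)]
   so M = (4, 7/2)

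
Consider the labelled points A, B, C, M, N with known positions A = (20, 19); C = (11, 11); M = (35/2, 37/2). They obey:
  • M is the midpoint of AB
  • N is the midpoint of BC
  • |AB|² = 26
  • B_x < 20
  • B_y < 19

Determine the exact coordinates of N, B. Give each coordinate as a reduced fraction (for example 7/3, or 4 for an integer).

N = (13, 29/2)
B = (15, 18)

1. B_x = 15  [B = 2·M−A = 2·(35/2, 37/2)−(20, 19)]
2. B_y = 18  [B = 2·M−A = 2·(35/2, 37/2)−(20, 19)]
   so B = (15, 18)
3. N_x = 13  [2·N = B+C = (15, 18)+(11, 11)]
4. N_y = 29/2  [2·N = B+C = (15, 18)+(11, 11)]
   so N = (13, 29/2)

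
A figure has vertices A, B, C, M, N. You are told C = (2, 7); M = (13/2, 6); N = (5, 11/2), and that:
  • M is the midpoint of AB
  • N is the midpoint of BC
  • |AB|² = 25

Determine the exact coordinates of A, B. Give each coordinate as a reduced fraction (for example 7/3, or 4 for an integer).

A = (5, 8)
B = (8, 4)

1. B_x = 8  [B = 2·N−C = 2·(5, 11/2)−(2, 7)]
2. B_y = 4  [B = 2·N−C = 2·(5, 11/2)−(2, 7)]
   so B = (8, 4)
3. A_x = 5  [A = 2·M−B = 2·(13/2, 6)−(8, 4)]
4. A_y = 8  [A = 2·M−B = 2·(13/2, 6)−(8, 4)]
   so A = (5, 8)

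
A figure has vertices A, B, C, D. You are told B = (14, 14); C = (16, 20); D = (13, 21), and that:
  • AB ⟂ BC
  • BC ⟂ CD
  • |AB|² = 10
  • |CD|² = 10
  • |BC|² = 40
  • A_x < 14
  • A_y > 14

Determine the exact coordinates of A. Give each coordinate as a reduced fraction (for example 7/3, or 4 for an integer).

1. A_x = 11  [[AB ⟂ BC ⇒ -2x-6y+112=0] ∩ [|A−(14, 14)|²=10]]
2. A_y = 15  [[AB ⟂ BC ⇒ -2x-6y+112=0] ∩ [|A−(14, 14)|²=10]]
   so A = (11, 15)

A = (11, 15)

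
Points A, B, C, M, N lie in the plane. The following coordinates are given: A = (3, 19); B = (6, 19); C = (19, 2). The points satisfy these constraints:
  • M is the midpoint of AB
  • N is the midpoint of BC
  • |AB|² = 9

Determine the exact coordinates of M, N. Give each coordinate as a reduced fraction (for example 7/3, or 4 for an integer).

1. M_x = 9/2  [2·M = A+B = (3, 19)+(6, 19)]
2. M_y = 19  [2·M = A+B = (3, 19)+(6, 19)]
   so M = (9/2, 19)
3. N_x = 25/2  [2·N = B+C = (6, 19)+(19, 2)]
4. N_y = 21/2  [2·N = B+C = (6, 19)+(19, 2)]
   so N = (25/2, 21/2)

M = (9/2, 19)
N = (25/2, 21/2)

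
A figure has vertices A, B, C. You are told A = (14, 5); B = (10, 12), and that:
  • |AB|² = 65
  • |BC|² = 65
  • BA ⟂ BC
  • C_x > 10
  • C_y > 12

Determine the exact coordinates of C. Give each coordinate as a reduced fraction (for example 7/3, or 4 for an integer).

1. C_x = 17  [[BA ⟂ BC ⇒ 4x-7y+44=0] ∩ [|C−(10, 12)|²=65]]
2. C_y = 16  [[BA ⟂ BC ⇒ 4x-7y+44=0] ∩ [|C−(10, 12)|²=65]]
   so C = (17, 16)

C = (17, 16)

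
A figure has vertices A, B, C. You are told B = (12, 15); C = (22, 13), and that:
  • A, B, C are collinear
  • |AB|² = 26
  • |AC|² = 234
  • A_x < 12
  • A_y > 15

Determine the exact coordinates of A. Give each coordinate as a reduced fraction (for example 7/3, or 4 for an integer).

1. A_x = 7  [[A, B, C are collinear ⇒ 2x+10y-174=0] ∩ [|A−(12, 15)|²=26]]
2. A_y = 16  [[A, B, C are collinear ⇒ 2x+10y-174=0] ∩ [|A−(12, 15)|²=26]]
   so A = (7, 16)

A = (7, 16)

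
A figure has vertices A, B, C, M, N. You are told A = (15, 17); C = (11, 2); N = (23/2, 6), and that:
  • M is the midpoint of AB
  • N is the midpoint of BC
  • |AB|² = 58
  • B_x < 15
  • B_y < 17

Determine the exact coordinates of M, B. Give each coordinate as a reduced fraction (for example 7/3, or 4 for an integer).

1. B_x = 12  [B = 2·N−C = 2·(23/2, 6)−(11, 2)]
2. B_y = 10  [B = 2·N−C = 2·(23/2, 6)−(11, 2)]
   so B = (12, 10)
3. M_x = 27/2  [2·M = A+B = (15, 17)+(12, 10)]
4. M_y = 27/2  [2·M = A+B = (15, 17)+(12, 10)]
   so M = (27/2, 27/2)

M = (27/2, 27/2)
B = (12, 10)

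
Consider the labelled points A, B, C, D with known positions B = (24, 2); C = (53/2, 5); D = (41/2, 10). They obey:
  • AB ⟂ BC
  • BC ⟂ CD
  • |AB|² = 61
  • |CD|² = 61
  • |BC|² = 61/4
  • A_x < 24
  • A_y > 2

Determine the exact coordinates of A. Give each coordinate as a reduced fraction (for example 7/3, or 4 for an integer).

1. A_x = 18  [[AB ⟂ BC ⇒ -5/2x-3y+66=0] ∩ [|A−(24, 2)|²=61]]
2. A_y = 7  [[AB ⟂ BC ⇒ -5/2x-3y+66=0] ∩ [|A−(24, 2)|²=61]]
   so A = (18, 7)

A = (18, 7)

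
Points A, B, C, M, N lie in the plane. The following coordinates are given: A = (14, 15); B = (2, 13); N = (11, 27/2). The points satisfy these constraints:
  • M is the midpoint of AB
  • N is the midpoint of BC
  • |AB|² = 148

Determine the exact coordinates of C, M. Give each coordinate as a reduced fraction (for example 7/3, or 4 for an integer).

C = (20, 14)
M = (8, 14)

1. M_x = 8  [2·M = A+B = (14, 15)+(2, 13)]
2. M_y = 14  [2·M = A+B = (14, 15)+(2, 13)]
   so M = (8, 14)
3. C_x = 20  [C = 2·N−B = 2·(11, 27/2)−(2, 13)]
4. C_y = 14  [C = 2·N−B = 2·(11, 27/2)−(2, 13)]
   so C = (20, 14)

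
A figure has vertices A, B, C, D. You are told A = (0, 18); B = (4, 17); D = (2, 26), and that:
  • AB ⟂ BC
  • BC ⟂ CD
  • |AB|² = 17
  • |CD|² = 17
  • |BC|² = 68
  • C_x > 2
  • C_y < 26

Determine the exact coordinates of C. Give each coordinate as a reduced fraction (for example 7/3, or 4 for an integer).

1. C_x = 6  [[AB ⟂ BC ⇒ 4x-1y+1=0] ∩ [|C−(2, 26)|²=17]]
2. C_y = 25  [[AB ⟂ BC ⇒ 4x-1y+1=0] ∩ [|C−(2, 26)|²=17]]
   so C = (6, 25)

C = (6, 25)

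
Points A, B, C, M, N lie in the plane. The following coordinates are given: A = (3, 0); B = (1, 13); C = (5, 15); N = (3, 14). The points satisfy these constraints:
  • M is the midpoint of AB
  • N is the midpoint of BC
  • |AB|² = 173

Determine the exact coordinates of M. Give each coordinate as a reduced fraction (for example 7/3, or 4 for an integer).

1. M_x = 2  [2·M = A+B = (3, 0)+(1, 13)]
2. M_y = 13/2  [2·M = A+B = (3, 0)+(1, 13)]
   so M = (2, 13/2)

M = (2, 13/2)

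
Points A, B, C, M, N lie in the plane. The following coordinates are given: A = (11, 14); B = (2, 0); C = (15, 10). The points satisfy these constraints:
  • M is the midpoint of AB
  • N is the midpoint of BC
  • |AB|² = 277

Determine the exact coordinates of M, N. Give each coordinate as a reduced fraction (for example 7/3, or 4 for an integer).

1. M_x = 13/2  [2·M = A+B = (11, 14)+(2, 0)]
2. M_y = 7  [2·M = A+B = (11, 14)+(2, 0)]
   so M = (13/2, 7)
3. N_x = 17/2  [2·N = B+C = (2, 0)+(15, 10)]
4. N_y = 5  [2·N = B+C = (2, 0)+(15, 10)]
   so N = (17/2, 5)

M = (13/2, 7)
N = (17/2, 5)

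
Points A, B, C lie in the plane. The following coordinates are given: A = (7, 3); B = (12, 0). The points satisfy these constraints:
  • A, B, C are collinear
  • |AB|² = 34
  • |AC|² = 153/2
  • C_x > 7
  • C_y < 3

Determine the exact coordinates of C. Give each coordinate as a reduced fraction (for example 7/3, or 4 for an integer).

1. C_x = 29/2  [[A, B, C are collinear ⇒ 3x+5y-36=0] ∩ [|C−(7, 3)|²=153/2]]
2. C_y = -3/2  [[A, B, C are collinear ⇒ 3x+5y-36=0] ∩ [|C−(7, 3)|²=153/2]]
   so C = (29/2, -3/2)

C = (29/2, -3/2)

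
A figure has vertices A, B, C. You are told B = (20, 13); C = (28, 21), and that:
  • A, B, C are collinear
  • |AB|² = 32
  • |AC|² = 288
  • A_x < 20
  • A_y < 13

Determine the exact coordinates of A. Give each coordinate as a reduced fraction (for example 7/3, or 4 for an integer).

1. A_x = 16  [[A, B, C are collinear ⇒ -8x+8y+56=0] ∩ [|A−(20, 13)|²=32]]
2. A_y = 9  [[A, B, C are collinear ⇒ -8x+8y+56=0] ∩ [|A−(20, 13)|²=32]]
   so A = (16, 9)

A = (16, 9)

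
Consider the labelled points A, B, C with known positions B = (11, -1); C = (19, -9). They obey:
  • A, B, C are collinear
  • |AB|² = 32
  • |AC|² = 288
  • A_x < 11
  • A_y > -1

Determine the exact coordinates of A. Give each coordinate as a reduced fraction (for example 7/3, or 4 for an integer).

1. A_x = 7  [[A, B, C are collinear ⇒ 8x+8y-80=0] ∩ [|A−(11, -1)|²=32]]
2. A_y = 3  [[A, B, C are collinear ⇒ 8x+8y-80=0] ∩ [|A−(11, -1)|²=32]]
   so A = (7, 3)

A = (7, 3)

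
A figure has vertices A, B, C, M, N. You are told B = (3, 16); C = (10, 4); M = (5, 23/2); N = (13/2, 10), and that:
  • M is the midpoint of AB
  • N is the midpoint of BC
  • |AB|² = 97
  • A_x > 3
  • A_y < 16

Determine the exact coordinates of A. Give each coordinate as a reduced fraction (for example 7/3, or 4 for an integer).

A = (7, 7)

1. A_x = 7  [A = 2·M−B = 2·(5, 23/2)−(3, 16)]
2. A_y = 7  [A = 2·M−B = 2·(5, 23/2)−(3, 16)]
   so A = (7, 7)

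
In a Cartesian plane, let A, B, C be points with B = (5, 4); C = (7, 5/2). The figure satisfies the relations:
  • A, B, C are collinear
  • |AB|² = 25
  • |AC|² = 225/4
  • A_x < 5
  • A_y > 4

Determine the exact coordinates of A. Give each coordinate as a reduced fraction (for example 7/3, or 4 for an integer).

1. A_x = 1  [[A, B, C are collinear ⇒ 3/2x+2y-31/2=0] ∩ [|A−(5, 4)|²=25]]
2. A_y = 7  [[A, B, C are collinear ⇒ 3/2x+2y-31/2=0] ∩ [|A−(5, 4)|²=25]]
   so A = (1, 7)

A = (1, 7)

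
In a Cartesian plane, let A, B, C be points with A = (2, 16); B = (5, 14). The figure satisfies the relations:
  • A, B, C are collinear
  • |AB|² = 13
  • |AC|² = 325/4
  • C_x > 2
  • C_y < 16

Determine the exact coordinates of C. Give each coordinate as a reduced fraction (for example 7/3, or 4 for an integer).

1. C_x = 19/2  [[A, B, C are collinear ⇒ 2x+3y-52=0] ∩ [|C−(2, 16)|²=325/4]]
2. C_y = 11  [[A, B, C are collinear ⇒ 2x+3y-52=0] ∩ [|C−(2, 16)|²=325/4]]
   so C = (19/2, 11)

C = (19/2, 11)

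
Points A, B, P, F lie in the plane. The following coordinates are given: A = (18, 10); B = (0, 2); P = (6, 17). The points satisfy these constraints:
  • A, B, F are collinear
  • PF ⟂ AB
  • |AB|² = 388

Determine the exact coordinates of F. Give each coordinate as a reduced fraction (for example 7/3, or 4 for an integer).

F = (1026/97, 650/97)

1. F_x = 1026/97  [[A, B, F are collinear ⇒ 8x-18y+36=0] ∩ [PF ⟂ AB ⇒ -18x-8y+244=0]]
2. F_y = 650/97  [[A, B, F are collinear ⇒ 8x-18y+36=0] ∩ [PF ⟂ AB ⇒ -18x-8y+244=0]]
   so F = (1026/97, 650/97)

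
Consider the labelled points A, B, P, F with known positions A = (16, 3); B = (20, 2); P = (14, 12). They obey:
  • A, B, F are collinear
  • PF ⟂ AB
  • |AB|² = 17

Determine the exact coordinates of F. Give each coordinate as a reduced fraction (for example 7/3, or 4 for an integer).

1. F_x = 12  [[A, B, F are collinear ⇒ 1x+4y-28=0] ∩ [PF ⟂ AB ⇒ 4x-1y-44=0]]
2. F_y = 4  [[A, B, F are collinear ⇒ 1x+4y-28=0] ∩ [PF ⟂ AB ⇒ 4x-1y-44=0]]
   so F = (12, 4)

F = (12, 4)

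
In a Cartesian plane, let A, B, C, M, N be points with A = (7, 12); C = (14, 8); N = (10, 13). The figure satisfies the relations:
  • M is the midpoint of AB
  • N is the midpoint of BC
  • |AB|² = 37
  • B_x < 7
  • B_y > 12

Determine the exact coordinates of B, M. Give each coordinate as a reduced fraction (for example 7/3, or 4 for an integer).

1. B_x = 6  [B = 2·N−C = 2·(10, 13)−(14, 8)]
2. B_y = 18  [B = 2·N−C = 2·(10, 13)−(14, 8)]
   so B = (6, 18)
3. M_x = 13/2  [2·M = A+B = (7, 12)+(6, 18)]
4. M_y = 15  [2·M = A+B = (7, 12)+(6, 18)]
   so M = (13/2, 15)

B = (6, 18)
M = (13/2, 15)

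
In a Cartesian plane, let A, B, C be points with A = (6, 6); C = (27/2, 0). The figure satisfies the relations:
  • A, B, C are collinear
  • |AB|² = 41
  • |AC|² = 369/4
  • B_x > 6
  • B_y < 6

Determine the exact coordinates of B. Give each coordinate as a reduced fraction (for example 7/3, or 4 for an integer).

B = (11, 2)

1. B_x = 11  [[A, B, C are collinear ⇒ -6x-15/2y+81=0] ∩ [|B−(6, 6)|²=41]]
2. B_y = 2  [[A, B, C are collinear ⇒ -6x-15/2y+81=0] ∩ [|B−(6, 6)|²=41]]
   so B = (11, 2)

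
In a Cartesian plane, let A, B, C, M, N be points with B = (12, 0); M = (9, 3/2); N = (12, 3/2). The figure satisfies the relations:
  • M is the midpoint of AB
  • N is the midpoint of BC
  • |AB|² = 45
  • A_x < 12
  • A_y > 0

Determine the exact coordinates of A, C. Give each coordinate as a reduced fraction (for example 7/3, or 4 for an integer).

A = (6, 3)
C = (12, 3)

1. A_x = 6  [A = 2·M−B = 2·(9, 3/2)−(12, 0)]
2. A_y = 3  [A = 2·M−B = 2·(9, 3/2)−(12, 0)]
   so A = (6, 3)
3. C_x = 12  [C = 2·N−B = 2·(12, 3/2)−(12, 0)]
4. C_y = 3  [C = 2·N−B = 2·(12, 3/2)−(12, 0)]
   so C = (12, 3)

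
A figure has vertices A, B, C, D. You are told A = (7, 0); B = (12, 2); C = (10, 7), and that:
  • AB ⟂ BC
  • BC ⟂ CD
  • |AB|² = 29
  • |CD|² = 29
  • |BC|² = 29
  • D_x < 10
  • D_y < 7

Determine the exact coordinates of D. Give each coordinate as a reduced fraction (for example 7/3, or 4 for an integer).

1. D_x = 5  [[BC ⟂ CD ⇒ -2x+5y-15=0] ∩ [|D−(10, 7)|²=29]]
2. D_y = 5  [[BC ⟂ CD ⇒ -2x+5y-15=0] ∩ [|D−(10, 7)|²=29]]
   so D = (5, 5)

D = (5, 5)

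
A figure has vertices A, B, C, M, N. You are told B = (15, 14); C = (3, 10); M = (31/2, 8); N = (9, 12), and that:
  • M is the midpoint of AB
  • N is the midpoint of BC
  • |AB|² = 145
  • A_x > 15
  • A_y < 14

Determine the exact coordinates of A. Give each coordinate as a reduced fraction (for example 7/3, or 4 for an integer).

A = (16, 2)

1. A_x = 16  [A = 2·M−B = 2·(31/2, 8)−(15, 14)]
2. A_y = 2  [A = 2·M−B = 2·(31/2, 8)−(15, 14)]
   so A = (16, 2)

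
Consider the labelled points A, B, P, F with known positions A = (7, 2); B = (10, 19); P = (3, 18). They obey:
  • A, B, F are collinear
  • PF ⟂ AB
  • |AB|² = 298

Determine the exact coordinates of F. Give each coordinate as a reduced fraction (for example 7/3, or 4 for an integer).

F = (1433/149, 2508/149)

1. F_x = 1433/149  [[A, B, F are collinear ⇒ -17x+3y+113=0] ∩ [PF ⟂ AB ⇒ 3x+17y-315=0]]
2. F_y = 2508/149  [[A, B, F are collinear ⇒ -17x+3y+113=0] ∩ [PF ⟂ AB ⇒ 3x+17y-315=0]]
   so F = (1433/149, 2508/149)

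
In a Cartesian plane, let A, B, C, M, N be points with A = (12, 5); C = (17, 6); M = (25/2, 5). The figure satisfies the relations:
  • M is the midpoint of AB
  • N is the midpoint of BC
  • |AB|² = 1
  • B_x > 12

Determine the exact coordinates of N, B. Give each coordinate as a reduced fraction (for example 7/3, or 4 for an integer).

N = (15, 11/2)
B = (13, 5)

1. B_x = 13  [B = 2·M−A = 2·(25/2, 5)−(12, 5)]
2. B_y = 5  [B = 2·M−A = 2·(25/2, 5)−(12, 5)]
   so B = (13, 5)
3. N_x = 15  [2·N = B+C = (13, 5)+(17, 6)]
4. N_y = 11/2  [2·N = B+C = (13, 5)+(17, 6)]
   so N = (15, 11/2)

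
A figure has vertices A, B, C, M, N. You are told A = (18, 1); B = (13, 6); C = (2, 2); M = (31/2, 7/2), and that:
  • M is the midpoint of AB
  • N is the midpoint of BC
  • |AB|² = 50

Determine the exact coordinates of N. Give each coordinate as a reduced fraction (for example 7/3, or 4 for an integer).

1. N_x = 15/2  [2·N = B+C = (13, 6)+(2, 2)]
2. N_y = 4  [2·N = B+C = (13, 6)+(2, 2)]
   so N = (15/2, 4)

N = (15/2, 4)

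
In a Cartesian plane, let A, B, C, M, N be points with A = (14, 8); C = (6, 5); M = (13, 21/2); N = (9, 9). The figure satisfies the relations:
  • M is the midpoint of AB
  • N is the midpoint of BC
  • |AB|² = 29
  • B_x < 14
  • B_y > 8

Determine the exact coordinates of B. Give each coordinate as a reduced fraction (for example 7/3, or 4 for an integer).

1. B_x = 12  [B = 2·M−A = 2·(13, 21/2)−(14, 8)]
2. B_y = 13  [B = 2·M−A = 2·(13, 21/2)−(14, 8)]
   so B = (12, 13)

B = (12, 13)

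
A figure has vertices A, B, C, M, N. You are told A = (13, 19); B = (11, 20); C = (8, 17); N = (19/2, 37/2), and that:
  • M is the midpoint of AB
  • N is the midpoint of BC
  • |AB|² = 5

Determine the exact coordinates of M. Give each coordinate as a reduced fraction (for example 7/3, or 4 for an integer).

1. M_x = 12  [2·M = A+B = (13, 19)+(11, 20)]
2. M_y = 39/2  [2·M = A+B = (13, 19)+(11, 20)]
   so M = (12, 39/2)

M = (12, 39/2)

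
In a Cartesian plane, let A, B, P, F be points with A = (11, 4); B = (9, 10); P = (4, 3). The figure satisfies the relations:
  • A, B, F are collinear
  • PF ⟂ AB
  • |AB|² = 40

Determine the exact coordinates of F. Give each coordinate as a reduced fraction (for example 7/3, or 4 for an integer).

F = (53/5, 26/5)

1. F_x = 53/5  [[A, B, F are collinear ⇒ -6x-2y+74=0] ∩ [PF ⟂ AB ⇒ -2x+6y-10=0]]
2. F_y = 26/5  [[A, B, F are collinear ⇒ -6x-2y+74=0] ∩ [PF ⟂ AB ⇒ -2x+6y-10=0]]
   so F = (53/5, 26/5)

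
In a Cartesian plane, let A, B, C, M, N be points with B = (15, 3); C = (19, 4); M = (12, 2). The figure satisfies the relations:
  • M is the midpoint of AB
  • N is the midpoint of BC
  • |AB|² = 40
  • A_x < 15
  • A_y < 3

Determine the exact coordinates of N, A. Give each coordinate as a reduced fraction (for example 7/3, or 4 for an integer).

1. A_x = 9  [A = 2·M−B = 2·(12, 2)−(15, 3)]
2. A_y = 1  [A = 2·M−B = 2·(12, 2)−(15, 3)]
   so A = (9, 1)
3. N_x = 17  [2·N = B+C = (15, 3)+(19, 4)]
4. N_y = 7/2  [2·N = B+C = (15, 3)+(19, 4)]
   so N = (17, 7/2)

N = (17, 7/2)
A = (9, 1)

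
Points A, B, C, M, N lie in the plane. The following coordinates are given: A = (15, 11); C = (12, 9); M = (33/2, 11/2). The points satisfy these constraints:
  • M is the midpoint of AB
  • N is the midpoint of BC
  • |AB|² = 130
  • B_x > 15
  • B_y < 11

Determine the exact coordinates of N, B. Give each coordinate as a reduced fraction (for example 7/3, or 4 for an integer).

N = (15, 9/2)
B = (18, 0)

1. B_x = 18  [B = 2·M−A = 2·(33/2, 11/2)−(15, 11)]
2. B_y = 0  [B = 2·M−A = 2·(33/2, 11/2)−(15, 11)]
   so B = (18, 0)
3. N_x = 15  [2·N = B+C = (18, 0)+(12, 9)]
4. N_y = 9/2  [2·N = B+C = (18, 0)+(12, 9)]
   so N = (15, 9/2)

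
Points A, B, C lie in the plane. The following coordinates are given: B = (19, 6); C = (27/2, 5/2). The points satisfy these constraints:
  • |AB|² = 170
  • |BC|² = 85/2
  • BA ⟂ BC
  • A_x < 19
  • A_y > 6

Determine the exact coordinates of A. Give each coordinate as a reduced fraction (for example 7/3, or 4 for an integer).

A = (12, 17)

1. A_x = 12  [[BA ⟂ BC ⇒ -11/2x-7/2y+251/2=0] ∩ [|A−(19, 6)|²=170]]
2. A_y = 17  [[BA ⟂ BC ⇒ -11/2x-7/2y+251/2=0] ∩ [|A−(19, 6)|²=170]]
   so A = (12, 17)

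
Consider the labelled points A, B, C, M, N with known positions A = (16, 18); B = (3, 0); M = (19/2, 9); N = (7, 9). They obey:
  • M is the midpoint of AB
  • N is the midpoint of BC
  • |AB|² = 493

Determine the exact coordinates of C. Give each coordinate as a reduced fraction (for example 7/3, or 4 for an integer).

1. C_x = 11  [C = 2·N−B = 2·(7, 9)−(3, 0)]
2. C_y = 18  [C = 2·N−B = 2·(7, 9)−(3, 0)]
   so C = (11, 18)

C = (11, 18)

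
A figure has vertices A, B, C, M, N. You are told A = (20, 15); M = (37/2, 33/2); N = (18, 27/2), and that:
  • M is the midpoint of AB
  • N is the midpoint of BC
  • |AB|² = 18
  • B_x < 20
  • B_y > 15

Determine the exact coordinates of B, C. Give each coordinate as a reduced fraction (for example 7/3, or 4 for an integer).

B = (17, 18)
C = (19, 9)

1. B_x = 17  [B = 2·M−A = 2·(37/2, 33/2)−(20, 15)]
2. B_y = 18  [B = 2·M−A = 2·(37/2, 33/2)−(20, 15)]
   so B = (17, 18)
3. C_x = 19  [C = 2·N−B = 2·(18, 27/2)−(17, 18)]
4. C_y = 9  [C = 2·N−B = 2·(18, 27/2)−(17, 18)]
   so C = (19, 9)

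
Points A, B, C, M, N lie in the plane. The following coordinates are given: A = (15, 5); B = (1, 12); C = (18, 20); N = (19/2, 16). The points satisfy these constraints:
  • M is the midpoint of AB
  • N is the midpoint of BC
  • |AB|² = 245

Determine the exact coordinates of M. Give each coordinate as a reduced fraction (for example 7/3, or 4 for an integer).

M = (8, 17/2)

1. M_x = 8  [2·M = A+B = (15, 5)+(1, 12)]
2. M_y = 17/2  [2·M = A+B = (15, 5)+(1, 12)]
   so M = (8, 17/2)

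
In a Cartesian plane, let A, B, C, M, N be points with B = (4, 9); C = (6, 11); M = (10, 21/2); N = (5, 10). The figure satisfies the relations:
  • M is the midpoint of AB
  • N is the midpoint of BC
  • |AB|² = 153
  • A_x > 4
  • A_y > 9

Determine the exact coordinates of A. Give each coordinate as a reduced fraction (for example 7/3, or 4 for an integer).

1. A_x = 16  [A = 2·M−B = 2·(10, 21/2)−(4, 9)]
2. A_y = 12  [A = 2·M−B = 2·(10, 21/2)−(4, 9)]
   so A = (16, 12)

A = (16, 12)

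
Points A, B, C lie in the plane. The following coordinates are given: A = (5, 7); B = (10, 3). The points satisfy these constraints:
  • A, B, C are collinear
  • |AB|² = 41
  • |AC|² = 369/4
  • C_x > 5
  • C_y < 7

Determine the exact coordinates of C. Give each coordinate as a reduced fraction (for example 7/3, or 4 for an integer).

1. C_x = 25/2  [[A, B, C are collinear ⇒ 4x+5y-55=0] ∩ [|C−(5, 7)|²=369/4]]
2. C_y = 1  [[A, B, C are collinear ⇒ 4x+5y-55=0] ∩ [|C−(5, 7)|²=369/4]]
   so C = (25/2, 1)

C = (25/2, 1)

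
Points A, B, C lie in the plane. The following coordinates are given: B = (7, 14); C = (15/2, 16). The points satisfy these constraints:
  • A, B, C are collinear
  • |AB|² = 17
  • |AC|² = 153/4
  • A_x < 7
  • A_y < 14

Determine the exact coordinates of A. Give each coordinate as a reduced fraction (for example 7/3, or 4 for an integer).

1. A_x = 6  [[A, B, C are collinear ⇒ -2x+1/2y+7=0] ∩ [|A−(7, 14)|²=17]]
2. A_y = 10  [[A, B, C are collinear ⇒ -2x+1/2y+7=0] ∩ [|A−(7, 14)|²=17]]
   so A = (6, 10)

A = (6, 10)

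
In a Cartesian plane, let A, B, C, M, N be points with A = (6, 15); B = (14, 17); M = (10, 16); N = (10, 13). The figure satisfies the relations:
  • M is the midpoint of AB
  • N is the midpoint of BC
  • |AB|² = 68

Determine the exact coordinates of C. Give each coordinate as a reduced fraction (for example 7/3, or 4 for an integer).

C = (6, 9)

1. C_x = 6  [C = 2·N−B = 2·(10, 13)−(14, 17)]
2. C_y = 9  [C = 2·N−B = 2·(10, 13)−(14, 17)]
   so C = (6, 9)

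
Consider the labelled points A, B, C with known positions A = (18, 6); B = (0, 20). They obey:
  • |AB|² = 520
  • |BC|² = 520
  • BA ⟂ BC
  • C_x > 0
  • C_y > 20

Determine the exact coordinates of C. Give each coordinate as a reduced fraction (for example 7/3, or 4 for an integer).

1. C_x = 14  [[BA ⟂ BC ⇒ 18x-14y+280=0] ∩ [|C−(0, 20)|²=520]]
2. C_y = 38  [[BA ⟂ BC ⇒ 18x-14y+280=0] ∩ [|C−(0, 20)|²=520]]
   so C = (14, 38)

C = (14, 38)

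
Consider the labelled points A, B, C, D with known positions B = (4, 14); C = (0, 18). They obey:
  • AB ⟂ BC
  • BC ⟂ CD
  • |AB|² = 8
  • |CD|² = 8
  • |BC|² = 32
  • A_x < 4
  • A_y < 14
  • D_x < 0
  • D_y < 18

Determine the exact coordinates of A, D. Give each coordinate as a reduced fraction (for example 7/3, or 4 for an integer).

A = (2, 12)
D = (-2, 16)

1. A_x = 2  [[AB ⟂ BC ⇒ 4x-4y+40=0] ∩ [|A−(4, 14)|²=8]]
2. A_y = 12  [[AB ⟂ BC ⇒ 4x-4y+40=0] ∩ [|A−(4, 14)|²=8]]
   so A = (2, 12)
3. D_x = -2  [[BC ⟂ CD ⇒ -4x+4y-72=0] ∩ [|D−(0, 18)|²=8]]
4. D_y = 16  [[BC ⟂ CD ⇒ -4x+4y-72=0] ∩ [|D−(0, 18)|²=8]]
   so D = (-2, 16)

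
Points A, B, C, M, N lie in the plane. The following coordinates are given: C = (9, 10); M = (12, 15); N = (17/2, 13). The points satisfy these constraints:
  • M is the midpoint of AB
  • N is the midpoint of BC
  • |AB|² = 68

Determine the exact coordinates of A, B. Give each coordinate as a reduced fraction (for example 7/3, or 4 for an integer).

1. B_x = 8  [B = 2·N−C = 2·(17/2, 13)−(9, 10)]
2. B_y = 16  [B = 2·N−C = 2·(17/2, 13)−(9, 10)]
   so B = (8, 16)
3. A_x = 16  [A = 2·M−B = 2·(12, 15)−(8, 16)]
4. A_y = 14  [A = 2·M−B = 2·(12, 15)−(8, 16)]
   so A = (16, 14)

A = (16, 14)
B = (8, 16)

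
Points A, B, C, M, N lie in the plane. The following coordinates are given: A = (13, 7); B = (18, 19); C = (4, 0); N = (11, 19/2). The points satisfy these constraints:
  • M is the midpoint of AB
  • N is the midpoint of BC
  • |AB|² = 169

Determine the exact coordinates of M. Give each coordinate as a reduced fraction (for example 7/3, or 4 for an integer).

M = (31/2, 13)

1. M_x = 31/2  [2·M = A+B = (13, 7)+(18, 19)]
2. M_y = 13  [2·M = A+B = (13, 7)+(18, 19)]
   so M = (31/2, 13)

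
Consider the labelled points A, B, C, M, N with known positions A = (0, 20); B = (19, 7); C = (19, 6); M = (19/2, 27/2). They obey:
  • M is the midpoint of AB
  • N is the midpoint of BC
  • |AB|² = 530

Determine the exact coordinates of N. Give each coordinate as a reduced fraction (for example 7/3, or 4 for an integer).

N = (19, 13/2)

1. N_x = 19  [2·N = B+C = (19, 7)+(19, 6)]
2. N_y = 13/2  [2·N = B+C = (19, 7)+(19, 6)]
   so N = (19, 13/2)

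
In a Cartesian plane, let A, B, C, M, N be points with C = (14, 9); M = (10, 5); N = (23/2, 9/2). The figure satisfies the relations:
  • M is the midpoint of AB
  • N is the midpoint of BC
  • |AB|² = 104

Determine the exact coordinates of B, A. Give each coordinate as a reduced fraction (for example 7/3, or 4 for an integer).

1. B_x = 9  [B = 2·N−C = 2·(23/2, 9/2)−(14, 9)]
2. B_y = 0  [B = 2·N−C = 2·(23/2, 9/2)−(14, 9)]
   so B = (9, 0)
3. A_x = 11  [A = 2·M−B = 2·(10, 5)−(9, 0)]
4. A_y = 10  [A = 2·M−B = 2·(10, 5)−(9, 0)]
   so A = (11, 10)

B = (9, 0)
A = (11, 10)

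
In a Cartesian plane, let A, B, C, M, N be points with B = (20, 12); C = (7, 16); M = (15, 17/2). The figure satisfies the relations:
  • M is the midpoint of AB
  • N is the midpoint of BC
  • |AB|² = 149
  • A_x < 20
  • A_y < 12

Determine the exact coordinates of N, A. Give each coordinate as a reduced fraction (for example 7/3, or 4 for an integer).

1. A_x = 10  [A = 2·M−B = 2·(15, 17/2)−(20, 12)]
2. A_y = 5  [A = 2·M−B = 2·(15, 17/2)−(20, 12)]
   so A = (10, 5)
3. N_x = 27/2  [2·N = B+C = (20, 12)+(7, 16)]
4. N_y = 14  [2·N = B+C = (20, 12)+(7, 16)]
   so N = (27/2, 14)

N = (27/2, 14)
A = (10, 5)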